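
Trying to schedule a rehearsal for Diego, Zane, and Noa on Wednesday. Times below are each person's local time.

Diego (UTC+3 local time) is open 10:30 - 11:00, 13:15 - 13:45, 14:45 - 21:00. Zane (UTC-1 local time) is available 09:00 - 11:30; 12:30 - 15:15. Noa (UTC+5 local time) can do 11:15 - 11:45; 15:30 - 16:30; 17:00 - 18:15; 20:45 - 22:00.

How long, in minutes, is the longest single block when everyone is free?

Diego in UTC: 07:30-08:00, 10:15-10:45, 11:45-18:00 (subtract 3h to convert from UTC+3).
Zane in UTC: 10:00-12:30, 13:30-16:15 (add 1h to convert from UTC-1).
Noa in UTC: 06:15-06:45, 10:30-11:30, 12:00-13:15, 15:45-17:00 (subtract 5h to convert from UTC+5).
Diego ∩ Zane: 10:15-10:45, 11:45-12:30, 13:30-16:15.
Diego ∩ Zane ∩ Noa: 10:30-10:45, 12:00-12:30, 15:45-16:15.
So the common availability across everyone is 10:30-10:45, 12:00-12:30, 15:45-16:15.
The longest is 12:00-12:30 at 30 minutes.

30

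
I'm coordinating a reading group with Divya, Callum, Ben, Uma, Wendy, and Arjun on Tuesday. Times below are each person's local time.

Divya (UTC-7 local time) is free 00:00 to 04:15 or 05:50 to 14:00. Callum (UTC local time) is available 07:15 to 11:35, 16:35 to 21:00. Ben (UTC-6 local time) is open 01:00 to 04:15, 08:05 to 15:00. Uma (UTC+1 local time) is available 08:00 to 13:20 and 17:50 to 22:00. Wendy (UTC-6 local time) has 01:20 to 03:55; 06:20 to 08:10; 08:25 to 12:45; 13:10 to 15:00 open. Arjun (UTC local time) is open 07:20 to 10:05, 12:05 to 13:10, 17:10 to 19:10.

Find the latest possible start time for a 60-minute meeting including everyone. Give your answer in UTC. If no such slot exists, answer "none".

17:45

Divya in UTC: 07:00-11:15, 12:50-21:00 (add 7h to convert from UTC-7).
Callum in UTC: 07:15-11:35, 16:35-21:00.
Ben in UTC: 07:00-10:15, 14:05-21:00 (add 6h to convert from UTC-6).
Uma in UTC: 07:00-12:20, 16:50-21:00 (subtract 1h to convert from UTC+1).
Wendy in UTC: 07:20-09:55, 12:20-14:10, 14:25-18:45, 19:10-21:00 (add 6h to convert from UTC-6).
Arjun in UTC: 07:20-10:05, 12:05-13:10, 17:10-19:10.
Divya ∩ Callum: 07:15-11:15, 16:35-21:00.
Divya ∩ Callum ∩ Ben: 07:15-10:15, 16:35-21:00.
Divya ∩ Callum ∩ Ben ∩ Uma: 07:15-10:15, 16:50-21:00.
Divya ∩ Callum ∩ Ben ∩ Uma ∩ Wendy: 07:20-09:55, 16:50-18:45, 19:10-21:00.
Divya ∩ Callum ∩ Ben ∩ Uma ∩ Wendy ∩ Arjun: 07:20-09:55, 17:10-18:45.
So the common availability across everyone is 07:20-09:55, 17:10-18:45.
The last common window of at least 60 minutes is 17:10-18:45; a 60-minute meeting can start as late as 17:45 and still end by 18:45.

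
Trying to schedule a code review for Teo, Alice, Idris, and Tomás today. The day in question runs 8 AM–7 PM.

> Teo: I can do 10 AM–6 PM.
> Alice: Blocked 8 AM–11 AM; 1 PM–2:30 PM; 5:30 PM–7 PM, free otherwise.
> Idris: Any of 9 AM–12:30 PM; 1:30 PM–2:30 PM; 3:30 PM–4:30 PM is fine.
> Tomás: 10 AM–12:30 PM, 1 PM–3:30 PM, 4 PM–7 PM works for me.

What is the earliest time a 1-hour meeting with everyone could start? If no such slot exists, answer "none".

Teo free: 10:00-18:00.
Alice free: 11:00-13:00, 14:30-17:30 (invert busy blocks within the working day).
Idris free: 09:00-12:30, 13:30-14:30, 15:30-16:30.
Tomás free: 10:00-12:30, 13:00-15:30, 16:00-19:00.
Teo ∩ Alice: 11:00-13:00, 14:30-17:30.
Teo ∩ Alice ∩ Idris: 11:00-12:30, 15:30-16:30.
Teo ∩ Alice ∩ Idris ∩ Tomás: 11:00-12:30, 16:00-16:30.
Those are the intersection windows.
The first common window of at least 60 minutes is 11:00-12:30, so the earliest start is 11:00.

11:00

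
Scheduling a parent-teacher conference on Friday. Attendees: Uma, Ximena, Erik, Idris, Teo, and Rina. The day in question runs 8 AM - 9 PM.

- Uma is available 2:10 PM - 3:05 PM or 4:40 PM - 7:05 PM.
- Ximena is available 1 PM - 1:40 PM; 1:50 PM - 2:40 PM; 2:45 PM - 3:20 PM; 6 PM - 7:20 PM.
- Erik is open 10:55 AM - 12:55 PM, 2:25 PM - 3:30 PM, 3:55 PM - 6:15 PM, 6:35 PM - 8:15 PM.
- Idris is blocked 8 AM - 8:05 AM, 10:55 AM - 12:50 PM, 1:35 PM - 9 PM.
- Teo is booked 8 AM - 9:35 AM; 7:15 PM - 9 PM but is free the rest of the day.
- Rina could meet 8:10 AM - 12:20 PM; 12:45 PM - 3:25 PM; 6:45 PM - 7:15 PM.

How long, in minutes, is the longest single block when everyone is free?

Uma free: 14:10-15:05, 16:40-19:05.
Ximena free: 13:00-13:40, 13:50-14:40, 14:45-15:20, 18:00-19:20.
Erik free: 10:55-12:55, 14:25-15:30, 15:55-18:15, 18:35-20:15.
Idris free: 08:05-10:55, 12:50-13:35 (invert busy blocks within the working day).
Teo free: 09:35-19:15 (invert busy blocks within the working day).
Rina free: 08:10-12:20, 12:45-15:25, 18:45-19:15.
Uma ∩ Ximena: 14:10-14:40, 14:45-15:05, 18:00-19:05.
Uma ∩ Ximena ∩ Erik: 14:25-14:40, 14:45-15:05, 18:00-18:15, 18:35-19:05.
Uma ∩ Ximena ∩ Erik ∩ Idris: ∅.
Uma ∩ Ximena ∩ Erik ∩ Idris ∩ Teo: ∅.
Uma ∩ Ximena ∩ Erik ∩ Idris ∩ Teo ∩ Rina: ∅.
There is no time when everyone is free.
No common window exists, so the longest block is 0 minutes.

0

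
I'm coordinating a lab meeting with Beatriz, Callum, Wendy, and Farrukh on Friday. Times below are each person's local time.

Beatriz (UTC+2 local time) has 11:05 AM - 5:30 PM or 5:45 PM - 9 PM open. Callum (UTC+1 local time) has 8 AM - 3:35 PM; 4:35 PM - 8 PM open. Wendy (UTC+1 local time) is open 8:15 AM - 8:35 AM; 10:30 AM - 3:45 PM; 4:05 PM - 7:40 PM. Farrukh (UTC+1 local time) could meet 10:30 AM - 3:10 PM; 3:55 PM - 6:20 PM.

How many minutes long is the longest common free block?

Beatriz in UTC: 09:05-15:30, 15:45-19:00 (subtract 2h to convert from UTC+2).
Callum in UTC: 07:00-14:35, 15:35-19:00 (subtract 1h to convert from UTC+1).
Wendy in UTC: 07:15-07:35, 09:30-14:45, 15:05-18:40 (subtract 1h to convert from UTC+1).
Farrukh in UTC: 09:30-14:10, 14:55-17:20 (subtract 1h to convert from UTC+1).
Beatriz ∩ Callum: 09:05-14:35, 15:45-19:00.
Beatriz ∩ Callum ∩ Wendy: 09:30-14:35, 15:45-18:40.
Beatriz ∩ Callum ∩ Wendy ∩ Farrukh: 09:30-14:10, 15:45-17:20.
The longest is 09:30-14:10 at 280 minutes.

280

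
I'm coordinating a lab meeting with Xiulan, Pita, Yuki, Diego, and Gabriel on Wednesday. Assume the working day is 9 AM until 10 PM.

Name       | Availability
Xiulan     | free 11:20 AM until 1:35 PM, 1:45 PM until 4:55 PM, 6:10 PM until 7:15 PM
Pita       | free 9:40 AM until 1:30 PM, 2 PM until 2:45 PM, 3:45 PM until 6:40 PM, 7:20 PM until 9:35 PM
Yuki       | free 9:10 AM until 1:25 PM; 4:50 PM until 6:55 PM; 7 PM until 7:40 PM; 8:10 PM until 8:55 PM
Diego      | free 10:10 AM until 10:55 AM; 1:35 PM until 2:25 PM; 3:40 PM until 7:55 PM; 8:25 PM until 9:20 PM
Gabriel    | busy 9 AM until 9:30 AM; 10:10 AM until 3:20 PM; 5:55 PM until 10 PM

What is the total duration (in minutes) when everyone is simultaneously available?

5

Xiulan free: 11:20-13:35, 13:45-16:55, 18:10-19:15.
Pita free: 09:40-13:30, 14:00-14:45, 15:45-18:40, 19:20-21:35.
Yuki free: 09:10-13:25, 16:50-18:55, 19:00-19:40, 20:10-20:55.
Diego free: 10:10-10:55, 13:35-14:25, 15:40-19:55, 20:25-21:20.
Gabriel free: 09:30-10:10, 15:20-17:55 (invert busy blocks within the working day).
Xiulan ∩ Pita: 11:20-13:30, 14:00-14:45, 15:45-16:55, 18:10-18:40.
Xiulan ∩ Pita ∩ Yuki: 11:20-13:25, 16:50-16:55, 18:10-18:40.
Xiulan ∩ Pita ∩ Yuki ∩ Diego: 16:50-16:55, 18:10-18:40.
Xiulan ∩ Pita ∩ Yuki ∩ Diego ∩ Gabriel: 16:50-16:55.
So the common availability across everyone is 16:50-16:55.
That's a single block of 5 minutes.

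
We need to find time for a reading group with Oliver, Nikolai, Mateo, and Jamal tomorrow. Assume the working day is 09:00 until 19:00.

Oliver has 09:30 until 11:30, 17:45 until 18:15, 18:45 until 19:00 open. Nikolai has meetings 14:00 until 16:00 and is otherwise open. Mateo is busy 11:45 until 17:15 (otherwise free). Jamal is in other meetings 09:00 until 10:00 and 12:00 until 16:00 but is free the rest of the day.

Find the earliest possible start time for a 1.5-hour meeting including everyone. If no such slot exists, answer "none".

10:00

Oliver free: 09:30-11:30, 17:45-18:15, 18:45-19:00.
Nikolai free: 09:00-14:00, 16:00-19:00 (invert busy blocks within the working day).
Mateo free: 09:00-11:45, 17:15-19:00 (invert busy blocks within the working day).
Jamal free: 10:00-12:00, 16:00-19:00 (invert busy blocks within the working day).
Oliver ∩ Nikolai: 09:30-11:30, 17:45-18:15, 18:45-19:00.
Oliver ∩ Nikolai ∩ Mateo: 09:30-11:30, 17:45-18:15, 18:45-19:00.
Oliver ∩ Nikolai ∩ Mateo ∩ Jamal: 10:00-11:30, 17:45-18:15, 18:45-19:00.
The first common window of at least 90 minutes is 10:00-11:30, so the earliest start is 10:00.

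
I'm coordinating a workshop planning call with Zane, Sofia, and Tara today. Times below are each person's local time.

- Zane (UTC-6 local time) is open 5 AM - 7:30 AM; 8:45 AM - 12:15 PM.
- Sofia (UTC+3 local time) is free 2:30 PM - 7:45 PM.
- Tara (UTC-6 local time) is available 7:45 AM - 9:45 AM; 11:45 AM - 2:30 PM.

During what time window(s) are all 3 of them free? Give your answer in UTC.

Zane in UTC: 11:00-13:30, 14:45-18:15 (add 6h to convert from UTC-6).
Sofia in UTC: 11:30-16:45 (subtract 3h to convert from UTC+3).
Tara in UTC: 13:45-15:45, 17:45-20:30 (add 6h to convert from UTC-6).
Zane ∩ Sofia: 11:30-13:30, 14:45-16:45.
Zane ∩ Sofia ∩ Tara: 14:45-15:45.
So the common availability across everyone is 14:45-15:45.

14:45-15:45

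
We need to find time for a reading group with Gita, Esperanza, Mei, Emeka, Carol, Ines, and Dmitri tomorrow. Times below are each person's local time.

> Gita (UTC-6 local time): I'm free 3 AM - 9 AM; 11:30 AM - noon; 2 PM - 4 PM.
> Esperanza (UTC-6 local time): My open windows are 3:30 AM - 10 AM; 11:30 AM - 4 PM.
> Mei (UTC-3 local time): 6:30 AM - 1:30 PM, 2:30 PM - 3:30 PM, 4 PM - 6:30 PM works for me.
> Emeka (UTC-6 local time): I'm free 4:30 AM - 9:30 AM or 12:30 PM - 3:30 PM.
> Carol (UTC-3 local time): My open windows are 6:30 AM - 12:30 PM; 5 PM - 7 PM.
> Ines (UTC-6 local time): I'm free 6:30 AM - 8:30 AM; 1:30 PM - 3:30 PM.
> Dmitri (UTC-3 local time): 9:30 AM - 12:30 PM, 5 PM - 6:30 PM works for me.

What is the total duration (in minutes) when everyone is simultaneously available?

210

Gita in UTC: 09:00-15:00, 17:30-18:00, 20:00-22:00 (add 6h to convert from UTC-6).
Esperanza in UTC: 09:30-16:00, 17:30-22:00 (add 6h to convert from UTC-6).
Mei in UTC: 09:30-16:30, 17:30-18:30, 19:00-21:30 (add 3h to convert from UTC-3).
Emeka in UTC: 10:30-15:30, 18:30-21:30 (add 6h to convert from UTC-6).
Carol in UTC: 09:30-15:30, 20:00-22:00 (add 3h to convert from UTC-3).
Ines in UTC: 12:30-14:30, 19:30-21:30 (add 6h to convert from UTC-6).
Dmitri in UTC: 12:30-15:30, 20:00-21:30 (add 3h to convert from UTC-3).
Gita ∩ Esperanza: 09:30-15:00, 17:30-18:00, 20:00-22:00.
Gita ∩ Esperanza ∩ Mei: 09:30-15:00, 17:30-18:00, 20:00-21:30.
Gita ∩ Esperanza ∩ Mei ∩ Emeka: 10:30-15:00, 20:00-21:30.
Gita ∩ Esperanza ∩ Mei ∩ Emeka ∩ Carol: 10:30-15:00, 20:00-21:30.
Gita ∩ Esperanza ∩ Mei ∩ Emeka ∩ Carol ∩ Ines: 12:30-14:30, 20:00-21:30.
Gita ∩ Esperanza ∩ Mei ∩ Emeka ∩ Carol ∩ Ines ∩ Dmitri: 12:30-14:30, 20:00-21:30.
Summing the common windows: 120 + 90 = 210 minutes.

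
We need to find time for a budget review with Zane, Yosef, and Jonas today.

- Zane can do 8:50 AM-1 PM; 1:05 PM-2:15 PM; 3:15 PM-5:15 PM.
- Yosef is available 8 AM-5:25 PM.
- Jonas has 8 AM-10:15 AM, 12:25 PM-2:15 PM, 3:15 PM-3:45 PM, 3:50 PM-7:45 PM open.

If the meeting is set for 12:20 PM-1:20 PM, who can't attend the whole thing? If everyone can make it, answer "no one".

Zane: not fully free for 12:20-13:20. Yosef: free for 12:20-13:20. Jonas: not fully free for 12:20-13:20.

Jonas, Zane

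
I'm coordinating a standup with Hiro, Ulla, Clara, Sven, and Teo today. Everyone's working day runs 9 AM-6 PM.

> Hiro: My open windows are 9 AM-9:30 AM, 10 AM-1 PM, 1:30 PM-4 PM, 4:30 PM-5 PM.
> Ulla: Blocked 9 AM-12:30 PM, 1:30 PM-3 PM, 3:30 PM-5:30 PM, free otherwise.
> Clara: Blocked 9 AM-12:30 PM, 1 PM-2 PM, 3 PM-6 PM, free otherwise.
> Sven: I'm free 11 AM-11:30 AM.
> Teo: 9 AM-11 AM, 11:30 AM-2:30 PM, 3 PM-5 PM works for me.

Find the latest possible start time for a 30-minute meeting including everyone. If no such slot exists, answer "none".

none

Hiro free: 09:00-09:30, 10:00-13:00, 13:30-16:00, 16:30-17:00.
Ulla free: 12:30-13:30, 15:00-15:30, 17:30-18:00 (invert busy blocks within the working day).
Clara free: 12:30-13:00, 14:00-15:00 (invert busy blocks within the working day).
Sven free: 11:00-11:30.
Teo free: 09:00-11:00, 11:30-14:30, 15:00-17:00.
Hiro ∩ Ulla: 12:30-13:00, 15:00-15:30.
Hiro ∩ Ulla ∩ Clara: 12:30-13:00.
Hiro ∩ Ulla ∩ Clara ∩ Sven: ∅.
Hiro ∩ Ulla ∩ Clara ∩ Sven ∩ Teo: ∅.
There is no time when everyone is free.
No common window is at least 30 minutes long.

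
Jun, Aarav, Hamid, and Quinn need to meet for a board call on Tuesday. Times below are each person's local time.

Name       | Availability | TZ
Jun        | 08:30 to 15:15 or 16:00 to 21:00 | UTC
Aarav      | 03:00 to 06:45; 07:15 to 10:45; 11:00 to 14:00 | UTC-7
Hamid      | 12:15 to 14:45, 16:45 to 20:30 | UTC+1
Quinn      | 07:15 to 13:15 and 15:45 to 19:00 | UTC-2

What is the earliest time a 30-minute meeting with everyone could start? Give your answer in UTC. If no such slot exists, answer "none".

11:15

Jun in UTC: 08:30-15:15, 16:00-21:00.
Aarav in UTC: 10:00-13:45, 14:15-17:45, 18:00-21:00 (add 7h to convert from UTC-7).
Hamid in UTC: 11:15-13:45, 15:45-19:30 (subtract 1h to convert from UTC+1).
Quinn in UTC: 09:15-15:15, 17:45-21:00 (add 2h to convert from UTC-2).
Jun ∩ Aarav: 10:00-13:45, 14:15-15:15, 16:00-17:45, 18:00-21:00.
Jun ∩ Aarav ∩ Hamid: 11:15-13:45, 16:00-17:45, 18:00-19:30.
Jun ∩ Aarav ∩ Hamid ∩ Quinn: 11:15-13:45, 18:00-19:30.
So the common availability across everyone is 11:15-13:45, 18:00-19:30.
The first common window of at least 30 minutes is 11:15-13:45, so the earliest start is 11:15.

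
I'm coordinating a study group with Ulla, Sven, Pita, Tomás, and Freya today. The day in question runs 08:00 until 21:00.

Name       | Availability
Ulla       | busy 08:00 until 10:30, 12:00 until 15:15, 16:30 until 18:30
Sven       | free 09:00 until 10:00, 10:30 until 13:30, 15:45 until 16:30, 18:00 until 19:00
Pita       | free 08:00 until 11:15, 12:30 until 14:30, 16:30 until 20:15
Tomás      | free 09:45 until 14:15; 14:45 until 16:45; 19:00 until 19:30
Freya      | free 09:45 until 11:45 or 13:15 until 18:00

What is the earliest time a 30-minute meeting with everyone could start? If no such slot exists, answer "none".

Ulla free: 10:30-12:00, 15:15-16:30, 18:30-21:00 (invert busy blocks within the working day).
Sven free: 09:00-10:00, 10:30-13:30, 15:45-16:30, 18:00-19:00.
Pita free: 08:00-11:15, 12:30-14:30, 16:30-20:15.
Tomás free: 09:45-14:15, 14:45-16:45, 19:00-19:30.
Freya free: 09:45-11:45, 13:15-18:00.
Ulla ∩ Sven: 10:30-12:00, 15:45-16:30, 18:30-19:00.
Ulla ∩ Sven ∩ Pita: 10:30-11:15, 18:30-19:00.
Ulla ∩ Sven ∩ Pita ∩ Tomás: 10:30-11:15.
Ulla ∩ Sven ∩ Pita ∩ Tomás ∩ Freya: 10:30-11:15.
The first common window of at least 30 minutes is 10:30-11:15, so the earliest start is 10:30.

10:30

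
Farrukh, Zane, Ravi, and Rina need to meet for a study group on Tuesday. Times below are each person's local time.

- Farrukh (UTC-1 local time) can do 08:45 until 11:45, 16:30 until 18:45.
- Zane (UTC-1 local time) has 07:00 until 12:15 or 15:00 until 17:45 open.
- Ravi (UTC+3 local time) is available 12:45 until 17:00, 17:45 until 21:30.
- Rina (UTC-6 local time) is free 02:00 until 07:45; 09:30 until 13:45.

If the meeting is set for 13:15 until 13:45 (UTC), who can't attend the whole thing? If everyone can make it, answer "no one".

Farrukh in UTC: 09:45-12:45, 17:30-19:45 (add 1h to convert from UTC-1).
Zane in UTC: 08:00-13:15, 16:00-18:45 (add 1h to convert from UTC-1).
Ravi in UTC: 09:45-14:00, 14:45-18:30 (subtract 3h to convert from UTC+3).
Rina in UTC: 08:00-13:45, 15:30-19:45 (add 6h to convert from UTC-6).
Farrukh: not fully free for 13:15-13:45. Zane: not fully free for 13:15-13:45. Ravi: free for 13:15-13:45. Rina: free for 13:15-13:45.

Farrukh, Zane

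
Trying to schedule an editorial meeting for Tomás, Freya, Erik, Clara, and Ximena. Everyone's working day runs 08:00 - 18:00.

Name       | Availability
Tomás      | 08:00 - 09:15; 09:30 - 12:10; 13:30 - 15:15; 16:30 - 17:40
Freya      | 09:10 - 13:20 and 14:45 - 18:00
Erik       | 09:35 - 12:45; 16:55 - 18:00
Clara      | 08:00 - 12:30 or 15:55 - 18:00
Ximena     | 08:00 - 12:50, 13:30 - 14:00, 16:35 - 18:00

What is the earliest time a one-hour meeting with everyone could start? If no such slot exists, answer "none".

09:35

Tomás ∩ Freya: 09:10-09:15, 09:30-12:10, 14:45-15:15, 16:30-17:40.
Tomás ∩ Freya ∩ Erik: 09:35-12:10, 16:55-17:40.
Tomás ∩ Freya ∩ Erik ∩ Clara: 09:35-12:10, 16:55-17:40.
Tomás ∩ Freya ∩ Erik ∩ Clara ∩ Ximena: 09:35-12:10, 16:55-17:40.
The first common window of at least 60 minutes is 09:35-12:10, so the earliest start is 09:35.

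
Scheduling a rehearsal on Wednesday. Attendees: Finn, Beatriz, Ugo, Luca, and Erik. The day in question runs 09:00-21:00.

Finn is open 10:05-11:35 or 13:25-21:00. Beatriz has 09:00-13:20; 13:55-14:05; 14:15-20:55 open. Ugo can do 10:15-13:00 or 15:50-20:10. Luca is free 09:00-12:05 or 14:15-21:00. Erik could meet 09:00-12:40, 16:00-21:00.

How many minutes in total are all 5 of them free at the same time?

330

Finn ∩ Beatriz: 10:05-11:35, 13:55-14:05, 14:15-20:55.
Finn ∩ Beatriz ∩ Ugo: 10:15-11:35, 15:50-20:10.
Finn ∩ Beatriz ∩ Ugo ∩ Luca: 10:15-11:35, 15:50-20:10.
Finn ∩ Beatriz ∩ Ugo ∩ Luca ∩ Erik: 10:15-11:35, 16:00-20:10.
Summing the common windows: 80 + 250 = 330 minutes.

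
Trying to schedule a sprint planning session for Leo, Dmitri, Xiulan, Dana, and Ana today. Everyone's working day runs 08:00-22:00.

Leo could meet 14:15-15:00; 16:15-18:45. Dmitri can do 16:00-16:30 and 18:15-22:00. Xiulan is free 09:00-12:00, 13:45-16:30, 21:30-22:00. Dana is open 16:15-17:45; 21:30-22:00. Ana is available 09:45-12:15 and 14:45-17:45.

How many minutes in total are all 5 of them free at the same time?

Leo ∩ Dmitri: 16:15-16:30, 18:15-18:45.
Leo ∩ Dmitri ∩ Xiulan: 16:15-16:30.
Leo ∩ Dmitri ∩ Xiulan ∩ Dana: 16:15-16:30.
Leo ∩ Dmitri ∩ Xiulan ∩ Dana ∩ Ana: 16:15-16:30.
That's a single block of 15 minutes.

15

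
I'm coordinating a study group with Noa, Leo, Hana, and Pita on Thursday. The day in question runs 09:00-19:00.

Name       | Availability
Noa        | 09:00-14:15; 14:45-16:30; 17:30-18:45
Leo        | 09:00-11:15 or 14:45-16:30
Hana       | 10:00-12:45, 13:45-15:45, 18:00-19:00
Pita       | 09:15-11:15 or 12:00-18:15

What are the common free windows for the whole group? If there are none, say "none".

Noa ∩ Leo: 09:00-11:15, 14:45-16:30.
Noa ∩ Leo ∩ Hana: 10:00-11:15, 14:45-15:45.
Noa ∩ Leo ∩ Hana ∩ Pita: 10:00-11:15, 14:45-15:45.
Those are the intersection windows.

10:00-11:15, 14:45-15:45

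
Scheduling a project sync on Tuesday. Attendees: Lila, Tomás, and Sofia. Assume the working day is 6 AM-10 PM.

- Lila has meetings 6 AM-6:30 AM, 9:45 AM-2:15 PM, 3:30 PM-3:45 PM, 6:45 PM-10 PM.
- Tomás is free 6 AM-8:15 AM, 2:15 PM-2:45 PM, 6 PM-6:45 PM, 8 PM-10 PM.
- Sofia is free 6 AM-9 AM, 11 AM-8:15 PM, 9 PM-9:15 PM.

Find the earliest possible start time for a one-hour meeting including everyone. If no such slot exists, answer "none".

Lila free: 06:30-09:45, 14:15-15:30, 15:45-18:45 (invert busy blocks within the working day).
Tomás free: 06:00-08:15, 14:15-14:45, 18:00-18:45, 20:00-22:00.
Sofia free: 06:00-09:00, 11:00-20:15, 21:00-21:15.
Lila ∩ Tomás: 06:30-08:15, 14:15-14:45, 18:00-18:45.
Lila ∩ Tomás ∩ Sofia: 06:30-08:15, 14:15-14:45, 18:00-18:45.
The first common window of at least 60 minutes is 06:30-08:15, so the earliest start is 06:30.

06:30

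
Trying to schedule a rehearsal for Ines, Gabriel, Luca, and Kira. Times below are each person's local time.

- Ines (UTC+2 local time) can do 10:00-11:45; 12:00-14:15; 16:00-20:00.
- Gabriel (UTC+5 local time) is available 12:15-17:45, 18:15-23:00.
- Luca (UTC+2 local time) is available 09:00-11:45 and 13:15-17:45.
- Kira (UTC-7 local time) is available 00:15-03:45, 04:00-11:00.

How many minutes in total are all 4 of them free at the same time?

270

Ines in UTC: 08:00-09:45, 10:00-12:15, 14:00-18:00 (subtract 2h to convert from UTC+2).
Gabriel in UTC: 07:15-12:45, 13:15-18:00 (subtract 5h to convert from UTC+5).
Luca in UTC: 07:00-09:45, 11:15-15:45 (subtract 2h to convert from UTC+2).
Kira in UTC: 07:15-10:45, 11:00-18:00 (add 7h to convert from UTC-7).
Ines ∩ Gabriel: 08:00-09:45, 10:00-12:15, 14:00-18:00.
Ines ∩ Gabriel ∩ Luca: 08:00-09:45, 11:15-12:15, 14:00-15:45.
Ines ∩ Gabriel ∩ Luca ∩ Kira: 08:00-09:45, 11:15-12:15, 14:00-15:45.
Summing the common windows: 105 + 60 + 105 = 270 minutes.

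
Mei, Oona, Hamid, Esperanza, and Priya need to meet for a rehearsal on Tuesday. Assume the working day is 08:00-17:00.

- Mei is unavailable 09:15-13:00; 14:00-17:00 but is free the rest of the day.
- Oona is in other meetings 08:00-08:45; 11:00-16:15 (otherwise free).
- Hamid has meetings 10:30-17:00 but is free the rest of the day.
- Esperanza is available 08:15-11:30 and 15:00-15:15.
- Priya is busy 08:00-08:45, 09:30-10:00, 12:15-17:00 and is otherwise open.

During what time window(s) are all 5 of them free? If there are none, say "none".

Mei free: 08:00-09:15, 13:00-14:00 (invert busy blocks within the working day).
Oona free: 08:45-11:00, 16:15-17:00 (invert busy blocks within the working day).
Hamid free: 08:00-10:30 (invert busy blocks within the working day).
Esperanza free: 08:15-11:30, 15:00-15:15.
Priya free: 08:45-09:30, 10:00-12:15 (invert busy blocks within the working day).
Mei ∩ Oona: 08:45-09:15.
Mei ∩ Oona ∩ Hamid: 08:45-09:15.
Mei ∩ Oona ∩ Hamid ∩ Esperanza: 08:45-09:15.
Mei ∩ Oona ∩ Hamid ∩ Esperanza ∩ Priya: 08:45-09:15.
Those are the intersection windows.

08:45-09:15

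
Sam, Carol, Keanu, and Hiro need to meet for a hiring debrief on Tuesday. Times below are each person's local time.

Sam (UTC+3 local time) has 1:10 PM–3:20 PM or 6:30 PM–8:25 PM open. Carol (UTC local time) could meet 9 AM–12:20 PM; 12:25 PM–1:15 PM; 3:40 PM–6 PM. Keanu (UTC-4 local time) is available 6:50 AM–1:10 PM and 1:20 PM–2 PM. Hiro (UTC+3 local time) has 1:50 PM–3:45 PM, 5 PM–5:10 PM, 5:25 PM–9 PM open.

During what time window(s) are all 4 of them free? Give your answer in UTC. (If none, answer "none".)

10:50-12:20, 15:40-17:10, 17:20-17:25

Sam in UTC: 10:10-12:20, 15:30-17:25 (subtract 3h to convert from UTC+3).
Carol in UTC: 09:00-12:20, 12:25-13:15, 15:40-18:00.
Keanu in UTC: 10:50-17:10, 17:20-18:00 (add 4h to convert from UTC-4).
Hiro in UTC: 10:50-12:45, 14:00-14:10, 14:25-18:00 (subtract 3h to convert from UTC+3).
Sam ∩ Carol: 10:10-12:20, 15:40-17:25.
Sam ∩ Carol ∩ Keanu: 10:50-12:20, 15:40-17:10, 17:20-17:25.
Sam ∩ Carol ∩ Keanu ∩ Hiro: 10:50-12:20, 15:40-17:10, 17:20-17:25.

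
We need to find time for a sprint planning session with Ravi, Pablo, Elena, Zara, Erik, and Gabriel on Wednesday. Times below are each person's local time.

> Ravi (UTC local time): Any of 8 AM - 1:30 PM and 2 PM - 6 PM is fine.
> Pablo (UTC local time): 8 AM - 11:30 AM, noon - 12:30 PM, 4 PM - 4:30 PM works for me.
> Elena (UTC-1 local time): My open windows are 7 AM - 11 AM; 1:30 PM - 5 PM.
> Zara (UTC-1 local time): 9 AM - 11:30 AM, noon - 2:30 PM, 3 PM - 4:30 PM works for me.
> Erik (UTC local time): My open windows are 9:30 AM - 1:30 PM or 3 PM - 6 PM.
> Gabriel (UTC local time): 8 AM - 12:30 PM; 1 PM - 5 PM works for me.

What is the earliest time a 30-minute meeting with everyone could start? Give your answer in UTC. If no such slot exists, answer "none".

Ravi in UTC: 08:00-13:30, 14:00-18:00.
Pablo in UTC: 08:00-11:30, 12:00-12:30, 16:00-16:30.
Elena in UTC: 08:00-12:00, 14:30-18:00 (add 1h to convert from UTC-1).
Zara in UTC: 10:00-12:30, 13:00-15:30, 16:00-17:30 (add 1h to convert from UTC-1).
Erik in UTC: 09:30-13:30, 15:00-18:00.
Gabriel in UTC: 08:00-12:30, 13:00-17:00.
Ravi ∩ Pablo: 08:00-11:30, 12:00-12:30, 16:00-16:30.
Ravi ∩ Pablo ∩ Elena: 08:00-11:30, 16:00-16:30.
Ravi ∩ Pablo ∩ Elena ∩ Zara: 10:00-11:30, 16:00-16:30.
Ravi ∩ Pablo ∩ Elena ∩ Zara ∩ Erik: 10:00-11:30, 16:00-16:30.
Ravi ∩ Pablo ∩ Elena ∩ Zara ∩ Erik ∩ Gabriel: 10:00-11:30, 16:00-16:30.
The first common window of at least 30 minutes is 10:00-11:30, so the earliest start is 10:00.

10:00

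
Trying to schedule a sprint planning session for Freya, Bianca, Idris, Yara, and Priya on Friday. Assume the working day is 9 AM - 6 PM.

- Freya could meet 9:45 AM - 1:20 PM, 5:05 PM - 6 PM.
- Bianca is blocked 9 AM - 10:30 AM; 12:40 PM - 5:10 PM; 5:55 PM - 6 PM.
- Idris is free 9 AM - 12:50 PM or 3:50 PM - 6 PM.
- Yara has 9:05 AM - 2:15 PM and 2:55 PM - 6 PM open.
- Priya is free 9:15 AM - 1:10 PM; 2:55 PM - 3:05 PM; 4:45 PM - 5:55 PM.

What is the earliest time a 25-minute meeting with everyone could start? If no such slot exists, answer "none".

10:30

Freya free: 09:45-13:20, 17:05-18:00.
Bianca free: 10:30-12:40, 17:10-17:55 (invert busy blocks within the working day).
Idris free: 09:00-12:50, 15:50-18:00.
Yara free: 09:05-14:15, 14:55-18:00.
Priya free: 09:15-13:10, 14:55-15:05, 16:45-17:55.
Freya ∩ Bianca: 10:30-12:40, 17:10-17:55.
Freya ∩ Bianca ∩ Idris: 10:30-12:40, 17:10-17:55.
Freya ∩ Bianca ∩ Idris ∩ Yara: 10:30-12:40, 17:10-17:55.
Freya ∩ Bianca ∩ Idris ∩ Yara ∩ Priya: 10:30-12:40, 17:10-17:55.
Those are the intersection windows.
The first common window of at least 25 minutes is 10:30-12:40, so the earliest start is 10:30.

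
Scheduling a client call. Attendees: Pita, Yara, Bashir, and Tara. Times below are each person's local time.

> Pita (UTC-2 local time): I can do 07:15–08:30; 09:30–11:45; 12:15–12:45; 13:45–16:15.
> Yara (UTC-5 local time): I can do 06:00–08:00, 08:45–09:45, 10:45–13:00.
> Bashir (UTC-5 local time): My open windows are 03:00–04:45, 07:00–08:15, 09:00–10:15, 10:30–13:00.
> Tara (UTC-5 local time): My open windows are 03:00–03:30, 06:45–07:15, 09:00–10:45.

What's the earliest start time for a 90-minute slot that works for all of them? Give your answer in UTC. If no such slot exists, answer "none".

Pita in UTC: 09:15-10:30, 11:30-13:45, 14:15-14:45, 15:45-18:15 (add 2h to convert from UTC-2).
Yara in UTC: 11:00-13:00, 13:45-14:45, 15:45-18:00 (add 5h to convert from UTC-5).
Bashir in UTC: 08:00-09:45, 12:00-13:15, 14:00-15:15, 15:30-18:00 (add 5h to convert from UTC-5).
Tara in UTC: 08:00-08:30, 11:45-12:15, 14:00-15:45 (add 5h to convert from UTC-5).
Pita ∩ Yara: 11:30-13:00, 14:15-14:45, 15:45-18:00.
Pita ∩ Yara ∩ Bashir: 12:00-13:00, 14:15-14:45, 15:45-18:00.
Pita ∩ Yara ∩ Bashir ∩ Tara: 12:00-12:15, 14:15-14:45.
Those are the intersection windows.
No common window is at least 90 minutes long.

none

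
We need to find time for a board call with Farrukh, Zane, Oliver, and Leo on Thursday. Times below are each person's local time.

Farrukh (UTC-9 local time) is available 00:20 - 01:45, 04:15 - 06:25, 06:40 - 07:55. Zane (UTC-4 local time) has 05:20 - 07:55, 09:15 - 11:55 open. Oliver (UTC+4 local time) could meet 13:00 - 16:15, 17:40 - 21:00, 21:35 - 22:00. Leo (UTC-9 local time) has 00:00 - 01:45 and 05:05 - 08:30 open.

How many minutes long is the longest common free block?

Farrukh in UTC: 09:20-10:45, 13:15-15:25, 15:40-16:55 (add 9h to convert from UTC-9).
Zane in UTC: 09:20-11:55, 13:15-15:55 (add 4h to convert from UTC-4).
Oliver in UTC: 09:00-12:15, 13:40-17:00, 17:35-18:00 (subtract 4h to convert from UTC+4).
Leo in UTC: 09:00-10:45, 14:05-17:30 (add 9h to convert from UTC-9).
Farrukh ∩ Zane: 09:20-10:45, 13:15-15:25, 15:40-15:55.
Farrukh ∩ Zane ∩ Oliver: 09:20-10:45, 13:40-15:25, 15:40-15:55.
Farrukh ∩ Zane ∩ Oliver ∩ Leo: 09:20-10:45, 14:05-15:25, 15:40-15:55.
The longest is 09:20-10:45 at 85 minutes.

85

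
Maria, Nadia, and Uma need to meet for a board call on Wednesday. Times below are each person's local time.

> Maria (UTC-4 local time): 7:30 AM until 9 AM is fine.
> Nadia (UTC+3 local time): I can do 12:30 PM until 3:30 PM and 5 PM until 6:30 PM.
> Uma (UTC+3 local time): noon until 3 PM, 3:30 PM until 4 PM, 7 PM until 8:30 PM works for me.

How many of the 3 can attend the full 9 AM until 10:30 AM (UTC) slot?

Maria in UTC: 11:30-13:00 (add 4h to convert from UTC-4).
Nadia in UTC: 09:30-12:30, 14:00-15:30 (subtract 3h to convert from UTC+3).
Uma in UTC: 09:00-12:00, 12:30-13:00, 16:00-17:30 (subtract 3h to convert from UTC+3).
Uma can make the full 09:00-10:30 slot — that's 1.

1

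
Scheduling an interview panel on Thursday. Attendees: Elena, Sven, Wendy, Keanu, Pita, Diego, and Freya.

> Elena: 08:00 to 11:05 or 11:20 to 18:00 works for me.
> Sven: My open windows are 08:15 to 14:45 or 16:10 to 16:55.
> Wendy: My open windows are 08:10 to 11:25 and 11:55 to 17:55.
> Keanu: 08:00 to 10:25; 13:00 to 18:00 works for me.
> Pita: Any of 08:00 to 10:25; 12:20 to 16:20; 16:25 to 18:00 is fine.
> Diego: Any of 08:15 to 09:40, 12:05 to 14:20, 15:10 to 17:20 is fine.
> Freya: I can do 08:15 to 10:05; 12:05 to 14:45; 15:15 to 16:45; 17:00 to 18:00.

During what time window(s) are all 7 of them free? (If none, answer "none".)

08:15-09:40, 13:00-14:20, 16:10-16:20, 16:25-16:45

Elena ∩ Sven: 08:15-11:05, 11:20-14:45, 16:10-16:55.
Elena ∩ Sven ∩ Wendy: 08:15-11:05, 11:20-11:25, 11:55-14:45, 16:10-16:55.
Elena ∩ Sven ∩ Wendy ∩ Keanu: 08:15-10:25, 13:00-14:45, 16:10-16:55.
Elena ∩ Sven ∩ Wendy ∩ Keanu ∩ Pita: 08:15-10:25, 13:00-14:45, 16:10-16:20, 16:25-16:55.
Elena ∩ Sven ∩ Wendy ∩ Keanu ∩ Pita ∩ Diego: 08:15-09:40, 13:00-14:20, 16:10-16:20, 16:25-16:55.
Elena ∩ Sven ∩ Wendy ∩ Keanu ∩ Pita ∩ Diego ∩ Freya: 08:15-09:40, 13:00-14:20, 16:10-16:20, 16:25-16:45.
Those are the intersection windows.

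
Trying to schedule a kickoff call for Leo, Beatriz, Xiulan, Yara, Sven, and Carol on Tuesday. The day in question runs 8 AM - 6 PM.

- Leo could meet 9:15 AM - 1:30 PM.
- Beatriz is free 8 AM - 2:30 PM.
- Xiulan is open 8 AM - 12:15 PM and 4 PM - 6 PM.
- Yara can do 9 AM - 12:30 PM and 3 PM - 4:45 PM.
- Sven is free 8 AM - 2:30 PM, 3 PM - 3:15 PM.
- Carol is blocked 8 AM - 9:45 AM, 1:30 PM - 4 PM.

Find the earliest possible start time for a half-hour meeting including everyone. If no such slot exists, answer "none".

Leo free: 09:15-13:30.
Beatriz free: 08:00-14:30.
Xiulan free: 08:00-12:15, 16:00-18:00.
Yara free: 09:00-12:30, 15:00-16:45.
Sven free: 08:00-14:30, 15:00-15:15.
Carol free: 09:45-13:30, 16:00-18:00 (invert busy blocks within the working day).
Leo ∩ Beatriz: 09:15-13:30.
Leo ∩ Beatriz ∩ Xiulan: 09:15-12:15.
Leo ∩ Beatriz ∩ Xiulan ∩ Yara: 09:15-12:15.
Leo ∩ Beatriz ∩ Xiulan ∩ Yara ∩ Sven: 09:15-12:15.
Leo ∩ Beatriz ∩ Xiulan ∩ Yara ∩ Sven ∩ Carol: 09:45-12:15.
The first common window of at least 30 minutes is 09:45-12:15, so the earliest start is 09:45.

09:45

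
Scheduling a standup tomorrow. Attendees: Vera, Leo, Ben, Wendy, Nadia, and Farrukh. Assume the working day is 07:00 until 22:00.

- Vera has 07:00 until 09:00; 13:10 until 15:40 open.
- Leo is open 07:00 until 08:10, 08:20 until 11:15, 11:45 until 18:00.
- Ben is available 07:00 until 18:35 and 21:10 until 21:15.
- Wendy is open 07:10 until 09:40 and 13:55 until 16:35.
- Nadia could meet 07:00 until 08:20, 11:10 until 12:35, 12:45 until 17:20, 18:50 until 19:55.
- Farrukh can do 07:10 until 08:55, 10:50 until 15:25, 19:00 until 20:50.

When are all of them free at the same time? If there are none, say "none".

07:10-08:10, 13:55-15:25

Vera ∩ Leo: 07:00-08:10, 08:20-09:00, 13:10-15:40.
Vera ∩ Leo ∩ Ben: 07:00-08:10, 08:20-09:00, 13:10-15:40.
Vera ∩ Leo ∩ Ben ∩ Wendy: 07:10-08:10, 08:20-09:00, 13:55-15:40.
Vera ∩ Leo ∩ Ben ∩ Wendy ∩ Nadia: 07:10-08:10, 13:55-15:40.
Vera ∩ Leo ∩ Ben ∩ Wendy ∩ Nadia ∩ Farrukh: 07:10-08:10, 13:55-15:25.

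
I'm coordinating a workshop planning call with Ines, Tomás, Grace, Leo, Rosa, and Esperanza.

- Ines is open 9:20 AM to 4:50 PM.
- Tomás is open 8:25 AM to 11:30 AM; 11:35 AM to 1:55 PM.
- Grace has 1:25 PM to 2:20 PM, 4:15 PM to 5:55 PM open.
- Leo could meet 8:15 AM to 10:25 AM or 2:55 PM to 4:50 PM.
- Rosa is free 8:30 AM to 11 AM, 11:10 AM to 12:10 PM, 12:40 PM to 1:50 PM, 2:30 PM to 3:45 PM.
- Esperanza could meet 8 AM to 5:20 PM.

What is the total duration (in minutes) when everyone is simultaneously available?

0

Ines ∩ Tomás: 09:20-11:30, 11:35-13:55.
Ines ∩ Tomás ∩ Grace: 13:25-13:55.
Ines ∩ Tomás ∩ Grace ∩ Leo: ∅.
Ines ∩ Tomás ∩ Grace ∩ Leo ∩ Rosa: ∅.
Ines ∩ Tomás ∩ Grace ∩ Leo ∩ Rosa ∩ Esperanza: ∅.
There is no time when everyone is free.
There is no common window, so the total is 0 minutes.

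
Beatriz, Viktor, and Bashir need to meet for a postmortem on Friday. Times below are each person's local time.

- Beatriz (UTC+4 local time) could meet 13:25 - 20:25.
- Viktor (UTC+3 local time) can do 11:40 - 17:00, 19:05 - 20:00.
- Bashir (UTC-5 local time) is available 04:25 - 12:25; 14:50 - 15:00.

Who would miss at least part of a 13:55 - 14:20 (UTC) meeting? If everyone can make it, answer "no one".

Beatriz in UTC: 09:25-16:25 (subtract 4h to convert from UTC+4).
Viktor in UTC: 08:40-14:00, 16:05-17:00 (subtract 3h to convert from UTC+3).
Bashir in UTC: 09:25-17:25, 19:50-20:00 (add 5h to convert from UTC-5).
Beatriz: free for 13:55-14:20. Viktor: not fully free for 13:55-14:20. Bashir: free for 13:55-14:20.

Viktor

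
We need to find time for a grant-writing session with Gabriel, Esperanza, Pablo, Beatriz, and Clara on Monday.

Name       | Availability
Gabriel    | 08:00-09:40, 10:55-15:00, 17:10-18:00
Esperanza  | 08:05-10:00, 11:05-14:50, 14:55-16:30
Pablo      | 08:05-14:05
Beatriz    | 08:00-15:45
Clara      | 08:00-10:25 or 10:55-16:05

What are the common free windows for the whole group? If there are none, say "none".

08:05-09:40, 11:05-14:05

Gabriel ∩ Esperanza: 08:05-09:40, 11:05-14:50, 14:55-15:00.
Gabriel ∩ Esperanza ∩ Pablo: 08:05-09:40, 11:05-14:05.
Gabriel ∩ Esperanza ∩ Pablo ∩ Beatriz: 08:05-09:40, 11:05-14:05.
Gabriel ∩ Esperanza ∩ Pablo ∩ Beatriz ∩ Clara: 08:05-09:40, 11:05-14:05.
So the common availability across everyone is 08:05-09:40, 11:05-14:05.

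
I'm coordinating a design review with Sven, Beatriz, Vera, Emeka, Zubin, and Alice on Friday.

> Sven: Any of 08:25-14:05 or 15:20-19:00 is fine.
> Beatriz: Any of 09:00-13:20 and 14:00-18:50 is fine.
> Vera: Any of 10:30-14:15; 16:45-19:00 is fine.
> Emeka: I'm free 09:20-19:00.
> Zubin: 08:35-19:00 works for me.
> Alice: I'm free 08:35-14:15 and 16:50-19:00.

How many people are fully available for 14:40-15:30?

Beatriz, Emeka, and Zubin can make the full 14:40-15:30 slot — that's 3.

3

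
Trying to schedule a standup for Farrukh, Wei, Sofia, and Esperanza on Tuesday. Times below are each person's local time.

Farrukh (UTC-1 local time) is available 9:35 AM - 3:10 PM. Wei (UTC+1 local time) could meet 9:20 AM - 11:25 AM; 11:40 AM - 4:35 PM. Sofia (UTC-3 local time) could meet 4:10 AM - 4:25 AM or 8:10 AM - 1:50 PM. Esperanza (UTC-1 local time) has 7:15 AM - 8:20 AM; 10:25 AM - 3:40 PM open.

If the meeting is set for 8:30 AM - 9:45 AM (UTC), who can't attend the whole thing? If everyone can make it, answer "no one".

Esperanza, Farrukh, Sofia

Farrukh in UTC: 10:35-16:10 (add 1h to convert from UTC-1).
Wei in UTC: 08:20-10:25, 10:40-15:35 (subtract 1h to convert from UTC+1).
Sofia in UTC: 07:10-07:25, 11:10-16:50 (add 3h to convert from UTC-3).
Esperanza in UTC: 08:15-09:20, 11:25-16:40 (add 1h to convert from UTC-1).
Farrukh: not fully free for 08:30-09:45. Wei: free for 08:30-09:45. Sofia: not fully free for 08:30-09:45. Esperanza: not fully free for 08:30-09:45.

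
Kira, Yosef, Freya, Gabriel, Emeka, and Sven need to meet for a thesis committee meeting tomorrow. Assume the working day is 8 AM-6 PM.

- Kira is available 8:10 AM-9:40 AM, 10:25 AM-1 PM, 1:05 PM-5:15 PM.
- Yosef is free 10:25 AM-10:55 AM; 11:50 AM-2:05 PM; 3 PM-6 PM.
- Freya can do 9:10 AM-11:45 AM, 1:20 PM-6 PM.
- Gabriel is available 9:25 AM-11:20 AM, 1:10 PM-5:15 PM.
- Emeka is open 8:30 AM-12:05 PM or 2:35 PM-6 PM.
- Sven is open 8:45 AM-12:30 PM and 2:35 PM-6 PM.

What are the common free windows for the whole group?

Kira ∩ Yosef: 10:25-10:55, 11:50-13:00, 13:05-14:05, 15:00-17:15.
Kira ∩ Yosef ∩ Freya: 10:25-10:55, 13:20-14:05, 15:00-17:15.
Kira ∩ Yosef ∩ Freya ∩ Gabriel: 10:25-10:55, 13:20-14:05, 15:00-17:15.
Kira ∩ Yosef ∩ Freya ∩ Gabriel ∩ Emeka: 10:25-10:55, 15:00-17:15.
Kira ∩ Yosef ∩ Freya ∩ Gabriel ∩ Emeka ∩ Sven: 10:25-10:55, 15:00-17:15.
Those are the intersection windows.

10:25-10:55, 15:00-17:15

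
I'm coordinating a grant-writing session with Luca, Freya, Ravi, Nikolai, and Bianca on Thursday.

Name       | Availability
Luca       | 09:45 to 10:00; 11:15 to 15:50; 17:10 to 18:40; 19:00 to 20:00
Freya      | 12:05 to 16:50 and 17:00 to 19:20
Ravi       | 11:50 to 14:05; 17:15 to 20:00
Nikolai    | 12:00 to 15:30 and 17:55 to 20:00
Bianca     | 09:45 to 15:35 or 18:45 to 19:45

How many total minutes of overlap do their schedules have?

140

Luca ∩ Freya: 12:05-15:50, 17:10-18:40, 19:00-19:20.
Luca ∩ Freya ∩ Ravi: 12:05-14:05, 17:15-18:40, 19:00-19:20.
Luca ∩ Freya ∩ Ravi ∩ Nikolai: 12:05-14:05, 17:55-18:40, 19:00-19:20.
Luca ∩ Freya ∩ Ravi ∩ Nikolai ∩ Bianca: 12:05-14:05, 19:00-19:20.
Summing the common windows: 120 + 20 = 140 minutes.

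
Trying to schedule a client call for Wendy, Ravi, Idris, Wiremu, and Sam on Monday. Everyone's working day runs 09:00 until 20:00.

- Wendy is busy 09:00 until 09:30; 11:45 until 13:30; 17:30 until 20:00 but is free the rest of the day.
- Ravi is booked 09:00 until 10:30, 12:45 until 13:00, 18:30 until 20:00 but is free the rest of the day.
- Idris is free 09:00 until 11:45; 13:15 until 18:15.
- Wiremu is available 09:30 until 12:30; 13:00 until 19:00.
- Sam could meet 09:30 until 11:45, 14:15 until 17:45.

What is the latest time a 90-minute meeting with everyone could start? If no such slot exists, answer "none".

Wendy free: 09:30-11:45, 13:30-17:30 (invert busy blocks within the working day).
Ravi free: 10:30-12:45, 13:00-18:30 (invert busy blocks within the working day).
Idris free: 09:00-11:45, 13:15-18:15.
Wiremu free: 09:30-12:30, 13:00-19:00.
Sam free: 09:30-11:45, 14:15-17:45.
Wendy ∩ Ravi: 10:30-11:45, 13:30-17:30.
Wendy ∩ Ravi ∩ Idris: 10:30-11:45, 13:30-17:30.
Wendy ∩ Ravi ∩ Idris ∩ Wiremu: 10:30-11:45, 13:30-17:30.
Wendy ∩ Ravi ∩ Idris ∩ Wiremu ∩ Sam: 10:30-11:45, 14:15-17:30.
The last common window of at least 90 minutes is 14:15-17:30; a 90-minute meeting can start as late as 16:00 and still end by 17:30.

16:00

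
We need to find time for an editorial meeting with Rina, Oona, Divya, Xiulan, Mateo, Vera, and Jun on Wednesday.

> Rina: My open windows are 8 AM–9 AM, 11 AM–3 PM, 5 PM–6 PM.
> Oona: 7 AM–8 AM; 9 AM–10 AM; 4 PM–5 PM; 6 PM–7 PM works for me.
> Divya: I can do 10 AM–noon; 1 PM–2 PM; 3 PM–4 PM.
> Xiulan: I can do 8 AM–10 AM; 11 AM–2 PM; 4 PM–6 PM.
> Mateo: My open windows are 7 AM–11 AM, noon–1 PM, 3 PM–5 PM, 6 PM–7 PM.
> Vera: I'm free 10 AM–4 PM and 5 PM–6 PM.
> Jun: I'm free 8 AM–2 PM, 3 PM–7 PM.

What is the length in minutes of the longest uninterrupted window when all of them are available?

0

Rina ∩ Oona: ∅.
Rina ∩ Oona ∩ Divya: ∅.
Rina ∩ Oona ∩ Divya ∩ Xiulan: ∅.
Rina ∩ Oona ∩ Divya ∩ Xiulan ∩ Mateo: ∅.
Rina ∩ Oona ∩ Divya ∩ Xiulan ∩ Mateo ∩ Vera: ∅.
Rina ∩ Oona ∩ Divya ∩ Xiulan ∩ Mateo ∩ Vera ∩ Jun: ∅.
There is no time when everyone is free.
No common window exists, so the longest block is 0 minutes.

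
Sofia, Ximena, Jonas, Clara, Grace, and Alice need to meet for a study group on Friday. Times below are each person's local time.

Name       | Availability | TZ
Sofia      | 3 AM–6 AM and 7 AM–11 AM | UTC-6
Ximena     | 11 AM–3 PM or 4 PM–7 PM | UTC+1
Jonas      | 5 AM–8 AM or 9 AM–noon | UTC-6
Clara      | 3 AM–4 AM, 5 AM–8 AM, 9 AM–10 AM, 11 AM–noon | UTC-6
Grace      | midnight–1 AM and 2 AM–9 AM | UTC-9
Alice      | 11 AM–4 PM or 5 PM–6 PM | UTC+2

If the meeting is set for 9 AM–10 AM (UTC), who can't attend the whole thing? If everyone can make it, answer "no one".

Jonas, Ximena

Sofia in UTC: 09:00-12:00, 13:00-17:00 (add 6h to convert from UTC-6).
Ximena in UTC: 10:00-14:00, 15:00-18:00 (subtract 1h to convert from UTC+1).
Jonas in UTC: 11:00-14:00, 15:00-18:00 (add 6h to convert from UTC-6).
Clara in UTC: 09:00-10:00, 11:00-14:00, 15:00-16:00, 17:00-18:00 (add 6h to convert from UTC-6).
Grace in UTC: 09:00-10:00, 11:00-18:00 (add 9h to convert from UTC-9).
Alice in UTC: 09:00-14:00, 15:00-16:00 (subtract 2h to convert from UTC+2).
Sofia: free for 09:00-10:00. Ximena: not fully free for 09:00-10:00. Jonas: not fully free for 09:00-10:00. Clara: free for 09:00-10:00. Grace: free for 09:00-10:00. Alice: free for 09:00-10:00.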